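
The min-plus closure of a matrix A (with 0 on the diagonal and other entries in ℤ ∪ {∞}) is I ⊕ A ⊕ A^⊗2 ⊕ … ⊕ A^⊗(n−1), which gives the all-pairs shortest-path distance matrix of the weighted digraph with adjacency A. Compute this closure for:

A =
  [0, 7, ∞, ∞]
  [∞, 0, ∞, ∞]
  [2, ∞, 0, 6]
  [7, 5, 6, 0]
Closure =
  [0, 7, ∞, ∞]
  [∞, 0, ∞, ∞]
  [2, 9, 0, 6]
  [7, 5, 6, 0]

This is the Floyd-Warshall all-pairs shortest-path computation. For each intermediate vertex k = 0, 1, …, 3, update dist[i][j] ← min(dist[i][j], dist[i][k] + dist[k][j]). The final matrix gives, for each (i, j), the minimum total weight of any directed path from i to j (possibly empty when i = j).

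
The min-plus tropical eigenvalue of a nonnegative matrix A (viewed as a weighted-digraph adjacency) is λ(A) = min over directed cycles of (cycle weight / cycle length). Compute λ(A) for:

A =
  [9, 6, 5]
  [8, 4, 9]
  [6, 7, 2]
λ(A) = 2

Enumerate directed cycles and compute their means (weight / length). Sample:
  cycle 0 → 0: weight = 9, length = 1, mean = 9/1 ≈ 9.000
  cycle 1 → 1: weight = 4, length = 1, mean = 4/1 ≈ 4.000
  cycle 2 → 2: weight = 2, length = 1, mean = 2/1 ≈ 2.000
  cycle 0 → 1 → 0: weight = 14, length = 2, mean = 14/2 ≈ 7.000
  cycle 0 → 2 → 0: weight = 11, length = 2, mean = 11/2 ≈ 5.500
  cycle 1 → 0 → 1: weight = 14, length = 2, mean = 14/2 ≈ 7.000
Minimum mean = 2.000, attained e.g. along the cycle 2 → 2 with weight 2 and length 1. So λ(A) = 2/1 = 2.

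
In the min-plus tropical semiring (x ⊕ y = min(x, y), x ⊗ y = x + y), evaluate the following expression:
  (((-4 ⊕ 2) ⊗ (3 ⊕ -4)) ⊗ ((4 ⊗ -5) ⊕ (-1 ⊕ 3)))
(((-4 ⊕ 2) ⊗ (3 ⊕ -4)) ⊗ ((4 ⊗ -5) ⊕ (-1 ⊕ 3))) = -9

Expand innermost to outermost. Recall ⊕ takes the minimum of its arguments and ⊗ takes their sum. Working out the expression (((-4 ⊕ 2) ⊗ (3 ⊕ -4)) ⊗ ((4 ⊗ -5) ⊕ (-1 ⊕ 3))) gives -9.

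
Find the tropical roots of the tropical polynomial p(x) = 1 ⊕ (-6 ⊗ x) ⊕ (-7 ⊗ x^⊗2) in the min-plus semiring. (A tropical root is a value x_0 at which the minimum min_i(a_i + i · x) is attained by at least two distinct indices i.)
Roots: {1, 7}

Each tropical root is a break point of the lower envelope of the lines y = a_i + i · x (there are 3 lines, with slopes 0, 1, ..., 2). Only the lines that attain the minimum somewhere contribute to roots; other lines are dominated. Here the surviving (envelope) indices are i = 2, i = 1, i = 0.
Intersections between consecutive envelope lines give the roots: for adjacent envelope indices i < j the intersection is x = (a_i − a_j) / (j − i). Reading off the sorted break points: {1, 7}.
Verification: at each break x_0, at least two indices attain the minimum of min_i(a_i + i · x_0).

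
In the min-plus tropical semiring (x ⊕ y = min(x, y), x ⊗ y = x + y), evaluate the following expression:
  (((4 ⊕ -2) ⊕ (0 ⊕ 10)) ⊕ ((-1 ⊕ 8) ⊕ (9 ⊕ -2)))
(((4 ⊕ -2) ⊕ (0 ⊕ 10)) ⊕ ((-1 ⊕ 8) ⊕ (9 ⊕ -2))) = -2

Expand innermost to outermost. Recall ⊕ takes the minimum of its arguments and ⊗ takes their sum. Working out the expression (((4 ⊕ -2) ⊕ (0 ⊕ 10)) ⊕ ((-1 ⊕ 8) ⊕ (9 ⊕ -2))) gives -2.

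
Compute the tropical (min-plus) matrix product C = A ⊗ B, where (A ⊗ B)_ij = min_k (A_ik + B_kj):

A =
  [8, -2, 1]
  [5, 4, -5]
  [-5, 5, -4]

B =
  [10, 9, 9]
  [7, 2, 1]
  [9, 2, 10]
A ⊗ B =
  [5, 0, -1]
  [4, -3, 5]
  [5, -2, 4]

Apply the min-plus product entry-by-entry:
  C[0][0] = min over k of (A[0][0] + B[0][0] = 8 + 10 = 18, A[0][1] + B[1][0] = -2 + 7 = 5, A[0][2] + B[2][0] = 1 + 9 = 10) = 5 (attained at k = 1)
  C[0][1] = min over k of (A[0][0] + B[0][1] = 8 + 9 = 17, A[0][1] + B[1][1] = -2 + 2 = 0, A[0][2] + B[2][1] = 1 + 2 = 3) = 0 (attained at k = 1)
  C[0][2] = min over k of (A[0][0] + B[0][2] = 8 + 9 = 17, A[0][1] + B[1][2] = -2 + 1 = -1, A[0][2] + B[2][2] = 1 + 10 = 11) = -1 (attained at k = 1)
  C[1][0] = min over k of (A[1][0] + B[0][0] = 5 + 10 = 15, A[1][1] + B[1][0] = 4 + 7 = 11, A[1][2] + B[2][0] = -5 + 9 = 4) = 4 (attained at k = 2)
  C[1][1] = min over k of (A[1][0] + B[0][1] = 5 + 9 = 14, A[1][1] + B[1][1] = 4 + 2 = 6, A[1][2] + B[2][1] = -5 + 2 = -3) = -3 (attained at k = 2)
  C[1][2] = min over k of (A[1][0] + B[0][2] = 5 + 9 = 14, A[1][1] + B[1][2] = 4 + 1 = 5, A[1][2] + B[2][2] = -5 + 10 = 5) = 5 (attained at k = 1)
  C[2][0] = min over k of (A[2][0] + B[0][0] = -5 + 10 = 5, A[2][1] + B[1][0] = 5 + 7 = 12, A[2][2] + B[2][0] = -4 + 9 = 5) = 5 (attained at k = 0)
  C[2][1] = min over k of (A[2][0] + B[0][1] = -5 + 9 = 4, A[2][1] + B[1][1] = 5 + 2 = 7, A[2][2] + B[2][1] = -4 + 2 = -2) = -2 (attained at k = 2)
  C[2][2] = min over k of (A[2][0] + B[0][2] = -5 + 9 = 4, A[2][1] + B[1][2] = 5 + 1 = 6, A[2][2] + B[2][2] = -4 + 10 = 6) = 4 (attained at k = 0)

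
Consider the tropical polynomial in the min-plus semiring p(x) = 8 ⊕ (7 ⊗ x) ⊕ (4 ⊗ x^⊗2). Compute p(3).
p(3) = 8

A tropical monomial a ⊗ x^⊗i evaluates to a + i · x. Evaluating each term at x = 3:
  Term 0 contributes 8 + 0 · 3 = 8
  Term 1 contributes 7 + 1 · 3 = 10
  Term 2 contributes 4 + 2 · 3 = 10
p(3) = ⊕ of these = min[8, 10, 10] = 8.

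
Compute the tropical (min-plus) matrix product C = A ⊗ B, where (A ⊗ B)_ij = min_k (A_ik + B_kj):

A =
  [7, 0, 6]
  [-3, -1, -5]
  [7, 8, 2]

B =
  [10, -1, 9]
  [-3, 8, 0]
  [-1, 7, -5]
A ⊗ B =
  [-3, 6, 0]
  [-6, -4, -10]
  [1, 6, -3]

Apply the min-plus product entry-by-entry:
  C[0][0] = min over k of (A[0][0] + B[0][0] = 7 + 10 = 17, A[0][1] + B[1][0] = 0 + -3 = -3, A[0][2] + B[2][0] = 6 + -1 = 5) = -3 (attained at k = 1)
  C[0][1] = min over k of (A[0][0] + B[0][1] = 7 + -1 = 6, A[0][1] + B[1][1] = 0 + 8 = 8, A[0][2] + B[2][1] = 6 + 7 = 13) = 6 (attained at k = 0)
  C[0][2] = min over k of (A[0][0] + B[0][2] = 7 + 9 = 16, A[0][1] + B[1][2] = 0 + 0 = 0, A[0][2] + B[2][2] = 6 + -5 = 1) = 0 (attained at k = 1)
  C[1][0] = min over k of (A[1][0] + B[0][0] = -3 + 10 = 7, A[1][1] + B[1][0] = -1 + -3 = -4, A[1][2] + B[2][0] = -5 + -1 = -6) = -6 (attained at k = 2)
  C[1][1] = min over k of (A[1][0] + B[0][1] = -3 + -1 = -4, A[1][1] + B[1][1] = -1 + 8 = 7, A[1][2] + B[2][1] = -5 + 7 = 2) = -4 (attained at k = 0)
  C[1][2] = min over k of (A[1][0] + B[0][2] = -3 + 9 = 6, A[1][1] + B[1][2] = -1 + 0 = -1, A[1][2] + B[2][2] = -5 + -5 = -10) = -10 (attained at k = 2)
  C[2][0] = min over k of (A[2][0] + B[0][0] = 7 + 10 = 17, A[2][1] + B[1][0] = 8 + -3 = 5, A[2][2] + B[2][0] = 2 + -1 = 1) = 1 (attained at k = 2)
  C[2][1] = min over k of (A[2][0] + B[0][1] = 7 + -1 = 6, A[2][1] + B[1][1] = 8 + 8 = 16, A[2][2] + B[2][1] = 2 + 7 = 9) = 6 (attained at k = 0)
  C[2][2] = min over k of (A[2][0] + B[0][2] = 7 + 9 = 16, A[2][1] + B[1][2] = 8 + 0 = 8, A[2][2] + B[2][2] = 2 + -5 = -3) = -3 (attained at k = 2)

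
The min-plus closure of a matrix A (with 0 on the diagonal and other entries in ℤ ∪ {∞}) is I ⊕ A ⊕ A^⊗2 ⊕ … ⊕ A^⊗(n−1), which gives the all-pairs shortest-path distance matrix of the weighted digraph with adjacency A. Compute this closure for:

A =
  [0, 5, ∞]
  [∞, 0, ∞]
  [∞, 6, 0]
Closure =
  [0, 5, ∞]
  [∞, 0, ∞]
  [∞, 6, 0]

This is the Floyd-Warshall all-pairs shortest-path computation. For each intermediate vertex k = 0, 1, …, 2, update dist[i][j] ← min(dist[i][j], dist[i][k] + dist[k][j]). The final matrix gives, for each (i, j), the minimum total weight of any directed path from i to j (possibly empty when i = j).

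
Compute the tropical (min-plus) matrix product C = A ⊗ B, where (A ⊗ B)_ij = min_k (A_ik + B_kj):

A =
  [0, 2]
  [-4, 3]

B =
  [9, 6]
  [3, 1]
A ⊗ B =
  [5, 3]
  [5, 2]

Apply the min-plus product entry-by-entry:
  C[0][0] = min over k of (A[0][0] + B[0][0] = 0 + 9 = 9, A[0][1] + B[1][0] = 2 + 3 = 5) = 5 (attained at k = 1)
  C[0][1] = min over k of (A[0][0] + B[0][1] = 0 + 6 = 6, A[0][1] + B[1][1] = 2 + 1 = 3) = 3 (attained at k = 1)
  C[1][0] = min over k of (A[1][0] + B[0][0] = -4 + 9 = 5, A[1][1] + B[1][0] = 3 + 3 = 6) = 5 (attained at k = 0)
  C[1][1] = min over k of (A[1][0] + B[0][1] = -4 + 6 = 2, A[1][1] + B[1][1] = 3 + 1 = 4) = 2 (attained at k = 0)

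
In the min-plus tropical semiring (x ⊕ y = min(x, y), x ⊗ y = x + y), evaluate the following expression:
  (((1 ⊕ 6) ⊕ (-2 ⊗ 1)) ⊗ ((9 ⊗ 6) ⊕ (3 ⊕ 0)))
(((1 ⊕ 6) ⊕ (-2 ⊗ 1)) ⊗ ((9 ⊗ 6) ⊕ (3 ⊕ 0))) = -1

Expand innermost to outermost. Recall ⊕ takes the minimum of its arguments and ⊗ takes their sum. Working out the expression (((1 ⊕ 6) ⊕ (-2 ⊗ 1)) ⊗ ((9 ⊗ 6) ⊕ (3 ⊕ 0))) gives -1.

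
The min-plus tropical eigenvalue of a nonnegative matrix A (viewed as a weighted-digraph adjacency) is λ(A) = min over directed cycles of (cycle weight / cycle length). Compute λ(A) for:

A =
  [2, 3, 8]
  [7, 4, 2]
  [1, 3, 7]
λ(A) = 2

Enumerate directed cycles and compute their means (weight / length). Sample:
  cycle 0 → 0: weight = 2, length = 1, mean = 2/1 ≈ 2.000
  cycle 1 → 1: weight = 4, length = 1, mean = 4/1 ≈ 4.000
  cycle 2 → 2: weight = 7, length = 1, mean = 7/1 ≈ 7.000
  cycle 0 → 1 → 0: weight = 10, length = 2, mean = 10/2 ≈ 5.000
  cycle 0 → 2 → 0: weight = 9, length = 2, mean = 9/2 ≈ 4.500
  cycle 1 → 0 → 1: weight = 10, length = 2, mean = 10/2 ≈ 5.000
Minimum mean = 2.000, attained e.g. along the cycle 0 → 0 with weight 2 and length 1. So λ(A) = 2/1 = 2.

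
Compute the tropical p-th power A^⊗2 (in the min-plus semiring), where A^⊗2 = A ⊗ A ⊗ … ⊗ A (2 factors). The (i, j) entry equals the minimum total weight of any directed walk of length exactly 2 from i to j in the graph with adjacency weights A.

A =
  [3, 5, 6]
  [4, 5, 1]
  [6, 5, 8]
A^⊗2 =
  [6, 8, 6]
  [7, 6, 6]
  [9, 10, 6]

Each entry (A^⊗2)_ij equals the minimum over all length-2 walks i = v_0 → v_1 → … → v_2 = j of Σ_t A[v_t][v_{t+1}]. For example, for (i, j) = (0, 2) we minimise over 3 possible intermediate vertex sequences; the minimum is 6, attained along the walk 0 → 1 → 2.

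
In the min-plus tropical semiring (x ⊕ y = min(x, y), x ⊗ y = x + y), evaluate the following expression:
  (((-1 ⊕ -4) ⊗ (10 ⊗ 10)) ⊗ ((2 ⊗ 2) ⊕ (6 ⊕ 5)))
(((-1 ⊕ -4) ⊗ (10 ⊗ 10)) ⊗ ((2 ⊗ 2) ⊕ (6 ⊕ 5))) = 20

Expand innermost to outermost. Recall ⊕ takes the minimum of its arguments and ⊗ takes their sum. Working out the expression (((-1 ⊕ -4) ⊗ (10 ⊗ 10)) ⊗ ((2 ⊗ 2) ⊕ (6 ⊕ 5))) gives 20.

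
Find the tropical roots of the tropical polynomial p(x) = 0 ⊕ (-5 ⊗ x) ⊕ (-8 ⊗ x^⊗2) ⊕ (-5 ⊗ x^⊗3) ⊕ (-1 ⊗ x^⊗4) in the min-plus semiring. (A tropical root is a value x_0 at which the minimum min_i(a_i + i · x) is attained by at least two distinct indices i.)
Roots: {-4, -3, 3, 5}

Each tropical root is a break point of the lower envelope of the lines y = a_i + i · x (there are 5 lines, with slopes 0, 1, ..., 4). Only the lines that attain the minimum somewhere contribute to roots; other lines are dominated. Here the surviving (envelope) indices are i = 4, i = 3, i = 2, i = 1, i = 0.
Intersections between consecutive envelope lines give the roots: for adjacent envelope indices i < j the intersection is x = (a_i − a_j) / (j − i). Reading off the sorted break points: {-4, -3, 3, 5}.
Verification: at each break x_0, at least two indices attain the minimum of min_i(a_i + i · x_0).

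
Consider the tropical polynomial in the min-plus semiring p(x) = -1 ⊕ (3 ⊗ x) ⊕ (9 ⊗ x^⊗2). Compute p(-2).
p(-2) = -1

A tropical monomial a ⊗ x^⊗i evaluates to a + i · x. Evaluating each term at x = -2:
  Term 0 contributes -1 + 0 · -2 = -1
  Term 1 contributes 3 + 1 · -2 = 1
  Term 2 contributes 9 + 2 · -2 = 5
p(-2) = ⊕ of these = min[-1, 1, 5] = -1.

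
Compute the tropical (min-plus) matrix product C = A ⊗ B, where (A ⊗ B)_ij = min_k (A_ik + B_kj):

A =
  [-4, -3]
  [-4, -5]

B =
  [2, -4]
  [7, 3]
A ⊗ B =
  [-2, -8]
  [-2, -8]

Apply the min-plus product entry-by-entry:
  C[0][0] = min over k of (A[0][0] + B[0][0] = -4 + 2 = -2, A[0][1] + B[1][0] = -3 + 7 = 4) = -2 (attained at k = 0)
  C[0][1] = min over k of (A[0][0] + B[0][1] = -4 + -4 = -8, A[0][1] + B[1][1] = -3 + 3 = 0) = -8 (attained at k = 0)
  C[1][0] = min over k of (A[1][0] + B[0][0] = -4 + 2 = -2, A[1][1] + B[1][0] = -5 + 7 = 2) = -2 (attained at k = 0)
  C[1][1] = min over k of (A[1][0] + B[0][1] = -4 + -4 = -8, A[1][1] + B[1][1] = -5 + 3 = -2) = -8 (attained at k = 0)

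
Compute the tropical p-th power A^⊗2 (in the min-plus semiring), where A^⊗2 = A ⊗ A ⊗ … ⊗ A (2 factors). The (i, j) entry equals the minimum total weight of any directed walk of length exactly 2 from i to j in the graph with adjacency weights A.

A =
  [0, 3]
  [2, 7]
A^⊗2 =
  [0, 3]
  [2, 5]

Each entry (A^⊗2)_ij equals the minimum over all length-2 walks i = v_0 → v_1 → … → v_2 = j of Σ_t A[v_t][v_{t+1}]. For example, for (i, j) = (0, 1) we minimise over 2 possible intermediate vertex sequences; the minimum is 3, attained along the walk 0 → 0 → 1.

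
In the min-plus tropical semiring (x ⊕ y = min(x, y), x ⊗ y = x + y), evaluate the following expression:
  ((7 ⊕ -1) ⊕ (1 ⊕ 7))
((7 ⊕ -1) ⊕ (1 ⊕ 7)) = -1

Expand innermost to outermost. Recall ⊕ takes the minimum of its arguments and ⊗ takes their sum. Working out the expression ((7 ⊕ -1) ⊕ (1 ⊕ 7)) gives -1.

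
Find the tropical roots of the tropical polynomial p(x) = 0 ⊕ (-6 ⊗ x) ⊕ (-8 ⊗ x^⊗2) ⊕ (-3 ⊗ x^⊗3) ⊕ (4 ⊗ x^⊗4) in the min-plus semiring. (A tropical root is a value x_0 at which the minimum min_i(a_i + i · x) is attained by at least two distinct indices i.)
Roots: {-7, -5, 2, 6}

Each tropical root is a break point of the lower envelope of the lines y = a_i + i · x (there are 5 lines, with slopes 0, 1, ..., 4). Only the lines that attain the minimum somewhere contribute to roots; other lines are dominated. Here the surviving (envelope) indices are i = 4, i = 3, i = 2, i = 1, i = 0.
Intersections between consecutive envelope lines give the roots: for adjacent envelope indices i < j the intersection is x = (a_i − a_j) / (j − i). Reading off the sorted break points: {-7, -5, 2, 6}.
Verification: at each break x_0, at least two indices attain the minimum of min_i(a_i + i · x_0).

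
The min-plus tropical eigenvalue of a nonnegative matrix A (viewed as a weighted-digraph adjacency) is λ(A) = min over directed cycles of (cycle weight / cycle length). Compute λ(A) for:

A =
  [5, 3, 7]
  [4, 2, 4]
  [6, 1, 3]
λ(A) = 2

Enumerate directed cycles and compute their means (weight / length). Sample:
  cycle 0 → 0: weight = 5, length = 1, mean = 5/1 ≈ 5.000
  cycle 1 → 1: weight = 2, length = 1, mean = 2/1 ≈ 2.000
  cycle 2 → 2: weight = 3, length = 1, mean = 3/1 ≈ 3.000
  cycle 0 → 1 → 0: weight = 7, length = 2, mean = 7/2 ≈ 3.500
  cycle 0 → 2 → 0: weight = 13, length = 2, mean = 13/2 ≈ 6.500
  cycle 1 → 0 → 1: weight = 7, length = 2, mean = 7/2 ≈ 3.500
Minimum mean = 2.000, attained e.g. along the cycle 1 → 1 with weight 2 and length 1. So λ(A) = 2/1 = 2.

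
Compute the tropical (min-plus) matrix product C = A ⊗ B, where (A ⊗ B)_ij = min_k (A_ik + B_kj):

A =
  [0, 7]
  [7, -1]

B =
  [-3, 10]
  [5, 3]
A ⊗ B =
  [-3, 10]
  [4, 2]

Apply the min-plus product entry-by-entry:
  C[0][0] = min over k of (A[0][0] + B[0][0] = 0 + -3 = -3, A[0][1] + B[1][0] = 7 + 5 = 12) = -3 (attained at k = 0)
  C[0][1] = min over k of (A[0][0] + B[0][1] = 0 + 10 = 10, A[0][1] + B[1][1] = 7 + 3 = 10) = 10 (attained at k = 0)
  C[1][0] = min over k of (A[1][0] + B[0][0] = 7 + -3 = 4, A[1][1] + B[1][0] = -1 + 5 = 4) = 4 (attained at k = 0)
  C[1][1] = min over k of (A[1][0] + B[0][1] = 7 + 10 = 17, A[1][1] + B[1][1] = -1 + 3 = 2) = 2 (attained at k = 1)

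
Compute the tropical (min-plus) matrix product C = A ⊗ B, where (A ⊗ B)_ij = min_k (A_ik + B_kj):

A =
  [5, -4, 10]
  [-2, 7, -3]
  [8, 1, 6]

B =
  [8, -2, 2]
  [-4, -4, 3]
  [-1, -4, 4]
A ⊗ B =
  [-8, -8, -1]
  [-4, -7, 0]
  [-3, -3, 4]

Apply the min-plus product entry-by-entry:
  C[0][0] = min over k of (A[0][0] + B[0][0] = 5 + 8 = 13, A[0][1] + B[1][0] = -4 + -4 = -8, A[0][2] + B[2][0] = 10 + -1 = 9) = -8 (attained at k = 1)
  C[0][1] = min over k of (A[0][0] + B[0][1] = 5 + -2 = 3, A[0][1] + B[1][1] = -4 + -4 = -8, A[0][2] + B[2][1] = 10 + -4 = 6) = -8 (attained at k = 1)
  C[0][2] = min over k of (A[0][0] + B[0][2] = 5 + 2 = 7, A[0][1] + B[1][2] = -4 + 3 = -1, A[0][2] + B[2][2] = 10 + 4 = 14) = -1 (attained at k = 1)
  C[1][0] = min over k of (A[1][0] + B[0][0] = -2 + 8 = 6, A[1][1] + B[1][0] = 7 + -4 = 3, A[1][2] + B[2][0] = -3 + -1 = -4) = -4 (attained at k = 2)
  C[1][1] = min over k of (A[1][0] + B[0][1] = -2 + -2 = -4, A[1][1] + B[1][1] = 7 + -4 = 3, A[1][2] + B[2][1] = -3 + -4 = -7) = -7 (attained at k = 2)
  C[1][2] = min over k of (A[1][0] + B[0][2] = -2 + 2 = 0, A[1][1] + B[1][2] = 7 + 3 = 10, A[1][2] + B[2][2] = -3 + 4 = 1) = 0 (attained at k = 0)
  C[2][0] = min over k of (A[2][0] + B[0][0] = 8 + 8 = 16, A[2][1] + B[1][0] = 1 + -4 = -3, A[2][2] + B[2][0] = 6 + -1 = 5) = -3 (attained at k = 1)
  C[2][1] = min over k of (A[2][0] + B[0][1] = 8 + -2 = 6, A[2][1] + B[1][1] = 1 + -4 = -3, A[2][2] + B[2][1] = 6 + -4 = 2) = -3 (attained at k = 1)
  C[2][2] = min over k of (A[2][0] + B[0][2] = 8 + 2 = 10, A[2][1] + B[1][2] = 1 + 3 = 4, A[2][2] + B[2][2] = 6 + 4 = 10) = 4 (attained at k = 1)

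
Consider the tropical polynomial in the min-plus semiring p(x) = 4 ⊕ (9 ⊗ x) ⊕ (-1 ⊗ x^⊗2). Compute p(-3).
p(-3) = -7

A tropical monomial a ⊗ x^⊗i evaluates to a + i · x. Evaluating each term at x = -3:
  Term 0 contributes 4 + 0 · -3 = 4
  Term 1 contributes 9 + 1 · -3 = 6
  Term 2 contributes -1 + 2 · -3 = -7
p(-3) = ⊕ of these = min[4, 6, -7] = -7.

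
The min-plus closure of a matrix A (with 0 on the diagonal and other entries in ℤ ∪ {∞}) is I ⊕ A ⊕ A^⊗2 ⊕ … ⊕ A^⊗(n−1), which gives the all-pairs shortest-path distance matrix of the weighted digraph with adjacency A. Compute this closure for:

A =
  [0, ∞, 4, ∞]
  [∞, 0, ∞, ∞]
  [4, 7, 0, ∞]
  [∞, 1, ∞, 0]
Closure =
  [0, 11, 4, ∞]
  [∞, 0, ∞, ∞]
  [4, 7, 0, ∞]
  [∞, 1, ∞, 0]

This is the Floyd-Warshall all-pairs shortest-path computation. For each intermediate vertex k = 0, 1, …, 3, update dist[i][j] ← min(dist[i][j], dist[i][k] + dist[k][j]). The final matrix gives, for each (i, j), the minimum total weight of any directed path from i to j (possibly empty when i = j).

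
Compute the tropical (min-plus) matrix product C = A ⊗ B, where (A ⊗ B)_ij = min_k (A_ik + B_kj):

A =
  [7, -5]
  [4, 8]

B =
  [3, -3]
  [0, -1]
A ⊗ B =
  [-5, -6]
  [7, 1]

Apply the min-plus product entry-by-entry:
  C[0][0] = min over k of (A[0][0] + B[0][0] = 7 + 3 = 10, A[0][1] + B[1][0] = -5 + 0 = -5) = -5 (attained at k = 1)
  C[0][1] = min over k of (A[0][0] + B[0][1] = 7 + -3 = 4, A[0][1] + B[1][1] = -5 + -1 = -6) = -6 (attained at k = 1)
  C[1][0] = min over k of (A[1][0] + B[0][0] = 4 + 3 = 7, A[1][1] + B[1][0] = 8 + 0 = 8) = 7 (attained at k = 0)
  C[1][1] = min over k of (A[1][0] + B[0][1] = 4 + -3 = 1, A[1][1] + B[1][1] = 8 + -1 = 7) = 1 (attained at k = 0)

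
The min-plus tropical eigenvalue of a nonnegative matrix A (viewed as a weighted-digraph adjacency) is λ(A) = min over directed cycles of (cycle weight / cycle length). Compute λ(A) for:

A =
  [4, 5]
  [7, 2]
λ(A) = 2

Enumerate directed cycles and compute their means (weight / length). Sample:
  cycle 0 → 0: weight = 4, length = 1, mean = 4/1 ≈ 4.000
  cycle 1 → 1: weight = 2, length = 1, mean = 2/1 ≈ 2.000
  cycle 0 → 1 → 0: weight = 12, length = 2, mean = 12/2 ≈ 6.000
  cycle 1 → 0 → 1: weight = 12, length = 2, mean = 12/2 ≈ 6.000
Minimum mean = 2.000, attained e.g. along the cycle 1 → 1 with weight 2 and length 1. So λ(A) = 2/1 = 2.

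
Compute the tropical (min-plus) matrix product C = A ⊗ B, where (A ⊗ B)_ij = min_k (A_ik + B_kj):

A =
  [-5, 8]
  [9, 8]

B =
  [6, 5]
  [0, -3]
A ⊗ B =
  [1, 0]
  [8, 5]

Apply the min-plus product entry-by-entry:
  C[0][0] = min over k of (A[0][0] + B[0][0] = -5 + 6 = 1, A[0][1] + B[1][0] = 8 + 0 = 8) = 1 (attained at k = 0)
  C[0][1] = min over k of (A[0][0] + B[0][1] = -5 + 5 = 0, A[0][1] + B[1][1] = 8 + -3 = 5) = 0 (attained at k = 0)
  C[1][0] = min over k of (A[1][0] + B[0][0] = 9 + 6 = 15, A[1][1] + B[1][0] = 8 + 0 = 8) = 8 (attained at k = 1)
  C[1][1] = min over k of (A[1][0] + B[0][1] = 9 + 5 = 14, A[1][1] + B[1][1] = 8 + -3 = 5) = 5 (attained at k = 1)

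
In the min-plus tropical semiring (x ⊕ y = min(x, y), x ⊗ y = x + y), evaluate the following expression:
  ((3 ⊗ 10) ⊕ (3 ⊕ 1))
((3 ⊗ 10) ⊕ (3 ⊕ 1)) = 1

Expand innermost to outermost. Recall ⊕ takes the minimum of its arguments and ⊗ takes their sum. Working out the expression ((3 ⊗ 10) ⊕ (3 ⊕ 1)) gives 1.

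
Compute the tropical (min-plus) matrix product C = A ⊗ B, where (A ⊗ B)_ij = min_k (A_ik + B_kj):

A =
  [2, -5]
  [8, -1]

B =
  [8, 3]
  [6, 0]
A ⊗ B =
  [1, -5]
  [5, -1]

Apply the min-plus product entry-by-entry:
  C[0][0] = min over k of (A[0][0] + B[0][0] = 2 + 8 = 10, A[0][1] + B[1][0] = -5 + 6 = 1) = 1 (attained at k = 1)
  C[0][1] = min over k of (A[0][0] + B[0][1] = 2 + 3 = 5, A[0][1] + B[1][1] = -5 + 0 = -5) = -5 (attained at k = 1)
  C[1][0] = min over k of (A[1][0] + B[0][0] = 8 + 8 = 16, A[1][1] + B[1][0] = -1 + 6 = 5) = 5 (attained at k = 1)
  C[1][1] = min over k of (A[1][0] + B[0][1] = 8 + 3 = 11, A[1][1] + B[1][1] = -1 + 0 = -1) = -1 (attained at k = 1)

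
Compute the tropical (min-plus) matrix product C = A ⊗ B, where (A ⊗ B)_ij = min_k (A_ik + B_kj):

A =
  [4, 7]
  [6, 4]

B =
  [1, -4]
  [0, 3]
A ⊗ B =
  [5, 0]
  [4, 2]

Apply the min-plus product entry-by-entry:
  C[0][0] = min over k of (A[0][0] + B[0][0] = 4 + 1 = 5, A[0][1] + B[1][0] = 7 + 0 = 7) = 5 (attained at k = 0)
  C[0][1] = min over k of (A[0][0] + B[0][1] = 4 + -4 = 0, A[0][1] + B[1][1] = 7 + 3 = 10) = 0 (attained at k = 0)
  C[1][0] = min over k of (A[1][0] + B[0][0] = 6 + 1 = 7, A[1][1] + B[1][0] = 4 + 0 = 4) = 4 (attained at k = 1)
  C[1][1] = min over k of (A[1][0] + B[0][1] = 6 + -4 = 2, A[1][1] + B[1][1] = 4 + 3 = 7) = 2 (attained at k = 0)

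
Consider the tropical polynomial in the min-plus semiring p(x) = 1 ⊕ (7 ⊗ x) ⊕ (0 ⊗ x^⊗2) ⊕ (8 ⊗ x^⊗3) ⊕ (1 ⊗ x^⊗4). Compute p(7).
p(7) = 1

A tropical monomial a ⊗ x^⊗i evaluates to a + i · x. Evaluating each term at x = 7:
  Term 0 contributes 1 + 0 · 7 = 1
  Term 1 contributes 7 + 1 · 7 = 14
  Term 2 contributes 0 + 2 · 7 = 14
  Term 3 contributes 8 + 3 · 7 = 29
  Term 4 contributes 1 + 4 · 7 = 29
p(7) = ⊕ of these = min[1, 14, 14, 29, 29] = 1.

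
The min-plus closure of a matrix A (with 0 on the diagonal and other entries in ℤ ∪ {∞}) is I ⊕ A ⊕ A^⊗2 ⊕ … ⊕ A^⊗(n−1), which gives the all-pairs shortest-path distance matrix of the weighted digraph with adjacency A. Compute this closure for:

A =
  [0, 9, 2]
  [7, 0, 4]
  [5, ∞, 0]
Closure =
  [0, 9, 2]
  [7, 0, 4]
  [5, 14, 0]

This is the Floyd-Warshall all-pairs shortest-path computation. For each intermediate vertex k = 0, 1, …, 2, update dist[i][j] ← min(dist[i][j], dist[i][k] + dist[k][j]). The final matrix gives, for each (i, j), the minimum total weight of any directed path from i to j (possibly empty when i = j).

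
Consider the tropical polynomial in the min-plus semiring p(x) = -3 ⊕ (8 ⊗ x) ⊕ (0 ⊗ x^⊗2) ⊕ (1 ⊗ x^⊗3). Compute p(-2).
p(-2) = -5

A tropical monomial a ⊗ x^⊗i evaluates to a + i · x. Evaluating each term at x = -2:
  Term 0 contributes -3 + 0 · -2 = -3
  Term 1 contributes 8 + 1 · -2 = 6
  Term 2 contributes 0 + 2 · -2 = -4
  Term 3 contributes 1 + 3 · -2 = -5
p(-2) = ⊕ of these = min[-3, 6, -4, -5] = -5.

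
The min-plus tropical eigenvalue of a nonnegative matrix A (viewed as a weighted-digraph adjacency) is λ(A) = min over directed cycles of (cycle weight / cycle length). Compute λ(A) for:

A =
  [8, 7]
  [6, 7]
λ(A) = 13/2

Enumerate directed cycles and compute their means (weight / length). Sample:
  cycle 0 → 0: weight = 8, length = 1, mean = 8/1 ≈ 8.000
  cycle 1 → 1: weight = 7, length = 1, mean = 7/1 ≈ 7.000
  cycle 0 → 1 → 0: weight = 13, length = 2, mean = 13/2 ≈ 6.500
  cycle 1 → 0 → 1: weight = 13, length = 2, mean = 13/2 ≈ 6.500
Minimum mean = 6.500, attained e.g. along the cycle 0 → 1 → 0 with weight 13 and length 2. So λ(A) = 13/2 = 13/2.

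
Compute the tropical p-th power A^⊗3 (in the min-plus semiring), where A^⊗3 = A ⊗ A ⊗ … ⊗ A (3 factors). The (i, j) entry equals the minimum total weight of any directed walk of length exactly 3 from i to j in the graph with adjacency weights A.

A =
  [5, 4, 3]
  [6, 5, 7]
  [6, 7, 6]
A^⊗3 =
  [14, 13, 12]
  [15, 15, 14]
  [15, 15, 14]

Each entry (A^⊗3)_ij equals the minimum over all length-3 walks i = v_0 → v_1 → … → v_3 = j of Σ_t A[v_t][v_{t+1}]. For example, for (i, j) = (0, 2) we minimise over 9 possible intermediate vertex sequences; the minimum is 12, attained along the walk 0 → 2 → 0 → 2.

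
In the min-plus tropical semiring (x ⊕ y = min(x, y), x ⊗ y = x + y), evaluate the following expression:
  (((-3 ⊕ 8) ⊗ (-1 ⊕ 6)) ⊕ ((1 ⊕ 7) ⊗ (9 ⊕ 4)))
(((-3 ⊕ 8) ⊗ (-1 ⊕ 6)) ⊕ ((1 ⊕ 7) ⊗ (9 ⊕ 4))) = -4

Expand innermost to outermost. Recall ⊕ takes the minimum of its arguments and ⊗ takes their sum. Working out the expression (((-3 ⊕ 8) ⊗ (-1 ⊕ 6)) ⊕ ((1 ⊕ 7) ⊗ (9 ⊕ 4))) gives -4.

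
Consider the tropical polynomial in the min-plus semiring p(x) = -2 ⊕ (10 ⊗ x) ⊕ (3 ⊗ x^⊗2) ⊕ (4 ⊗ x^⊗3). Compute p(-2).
p(-2) = -2

A tropical monomial a ⊗ x^⊗i evaluates to a + i · x. Evaluating each term at x = -2:
  Term 0 contributes -2 + 0 · -2 = -2
  Term 1 contributes 10 + 1 · -2 = 8
  Term 2 contributes 3 + 2 · -2 = -1
  Term 3 contributes 4 + 3 · -2 = -2
p(-2) = ⊕ of these = min[-2, 8, -1, -2] = -2.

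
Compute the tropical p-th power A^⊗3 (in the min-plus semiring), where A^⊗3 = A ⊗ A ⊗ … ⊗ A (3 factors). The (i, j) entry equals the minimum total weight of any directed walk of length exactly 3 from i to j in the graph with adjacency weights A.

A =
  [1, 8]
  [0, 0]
A^⊗3 =
  [3, 8]
  [0, 0]

Each entry (A^⊗3)_ij equals the minimum over all length-3 walks i = v_0 → v_1 → … → v_3 = j of Σ_t A[v_t][v_{t+1}]. For example, for (i, j) = (0, 1) we minimise over 4 possible intermediate vertex sequences; the minimum is 8, attained along the walk 0 → 1 → 1 → 1.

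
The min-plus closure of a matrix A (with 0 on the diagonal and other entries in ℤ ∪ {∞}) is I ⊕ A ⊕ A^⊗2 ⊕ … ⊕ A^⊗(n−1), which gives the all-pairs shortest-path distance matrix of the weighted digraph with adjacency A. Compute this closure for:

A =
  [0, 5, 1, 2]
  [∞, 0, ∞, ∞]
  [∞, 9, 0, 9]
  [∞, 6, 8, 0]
Closure =
  [0, 5, 1, 2]
  [∞, 0, ∞, ∞]
  [∞, 9, 0, 9]
  [∞, 6, 8, 0]

This is the Floyd-Warshall all-pairs shortest-path computation. For each intermediate vertex k = 0, 1, …, 3, update dist[i][j] ← min(dist[i][j], dist[i][k] + dist[k][j]). The final matrix gives, for each (i, j), the minimum total weight of any directed path from i to j (possibly empty when i = j).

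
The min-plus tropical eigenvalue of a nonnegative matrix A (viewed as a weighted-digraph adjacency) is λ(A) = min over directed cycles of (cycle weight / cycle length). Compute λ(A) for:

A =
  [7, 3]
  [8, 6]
λ(A) = 11/2

Enumerate directed cycles and compute their means (weight / length). Sample:
  cycle 0 → 0: weight = 7, length = 1, mean = 7/1 ≈ 7.000
  cycle 1 → 1: weight = 6, length = 1, mean = 6/1 ≈ 6.000
  cycle 0 → 1 → 0: weight = 11, length = 2, mean = 11/2 ≈ 5.500
  cycle 1 → 0 → 1: weight = 11, length = 2, mean = 11/2 ≈ 5.500
Minimum mean = 5.500, attained e.g. along the cycle 0 → 1 → 0 with weight 11 and length 2. So λ(A) = 11/2 = 11/2.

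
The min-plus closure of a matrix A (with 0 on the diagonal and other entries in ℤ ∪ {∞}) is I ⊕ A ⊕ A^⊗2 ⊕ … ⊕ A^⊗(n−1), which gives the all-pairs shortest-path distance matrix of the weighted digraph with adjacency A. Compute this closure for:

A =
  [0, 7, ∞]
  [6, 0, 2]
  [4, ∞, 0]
Closure =
  [0, 7, 9]
  [6, 0, 2]
  [4, 11, 0]

This is the Floyd-Warshall all-pairs shortest-path computation. For each intermediate vertex k = 0, 1, …, 2, update dist[i][j] ← min(dist[i][j], dist[i][k] + dist[k][j]). The final matrix gives, for each (i, j), the minimum total weight of any directed path from i to j (possibly empty when i = j).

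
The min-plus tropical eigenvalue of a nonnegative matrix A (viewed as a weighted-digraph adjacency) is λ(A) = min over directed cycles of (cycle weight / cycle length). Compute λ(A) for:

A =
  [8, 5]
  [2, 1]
λ(A) = 1

Enumerate directed cycles and compute their means (weight / length). Sample:
  cycle 0 → 0: weight = 8, length = 1, mean = 8/1 ≈ 8.000
  cycle 1 → 1: weight = 1, length = 1, mean = 1/1 ≈ 1.000
  cycle 0 → 1 → 0: weight = 7, length = 2, mean = 7/2 ≈ 3.500
  cycle 1 → 0 → 1: weight = 7, length = 2, mean = 7/2 ≈ 3.500
Minimum mean = 1.000, attained e.g. along the cycle 1 → 1 with weight 1 and length 1. So λ(A) = 1/1 = 1.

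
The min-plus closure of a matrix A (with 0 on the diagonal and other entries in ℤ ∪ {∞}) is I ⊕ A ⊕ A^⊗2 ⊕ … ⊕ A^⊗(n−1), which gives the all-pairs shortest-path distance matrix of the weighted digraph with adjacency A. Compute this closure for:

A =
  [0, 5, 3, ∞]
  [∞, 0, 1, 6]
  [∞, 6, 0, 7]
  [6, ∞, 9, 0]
Closure =
  [0, 5, 3, 10]
  [12, 0, 1, 6]
  [13, 6, 0, 7]
  [6, 11, 9, 0]

This is the Floyd-Warshall all-pairs shortest-path computation. For each intermediate vertex k = 0, 1, …, 3, update dist[i][j] ← min(dist[i][j], dist[i][k] + dist[k][j]). The final matrix gives, for each (i, j), the minimum total weight of any directed path from i to j (possibly empty when i = j).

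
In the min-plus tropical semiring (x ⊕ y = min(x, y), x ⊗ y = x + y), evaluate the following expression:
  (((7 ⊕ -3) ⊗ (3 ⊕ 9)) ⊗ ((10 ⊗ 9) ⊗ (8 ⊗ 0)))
(((7 ⊕ -3) ⊗ (3 ⊕ 9)) ⊗ ((10 ⊗ 9) ⊗ (8 ⊗ 0))) = 27

Expand innermost to outermost. Recall ⊕ takes the minimum of its arguments and ⊗ takes their sum. Working out the expression (((7 ⊕ -3) ⊗ (3 ⊕ 9)) ⊗ ((10 ⊗ 9) ⊗ (8 ⊗ 0))) gives 27.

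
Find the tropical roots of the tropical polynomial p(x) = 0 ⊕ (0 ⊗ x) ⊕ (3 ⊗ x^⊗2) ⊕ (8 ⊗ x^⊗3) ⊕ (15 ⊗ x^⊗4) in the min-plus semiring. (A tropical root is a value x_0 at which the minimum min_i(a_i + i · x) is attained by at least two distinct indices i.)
Roots: {-7, -5, -3, 0}

Each tropical root is a break point of the lower envelope of the lines y = a_i + i · x (there are 5 lines, with slopes 0, 1, ..., 4). Only the lines that attain the minimum somewhere contribute to roots; other lines are dominated. Here the surviving (envelope) indices are i = 4, i = 3, i = 2, i = 1, i = 0.
Intersections between consecutive envelope lines give the roots: for adjacent envelope indices i < j the intersection is x = (a_i − a_j) / (j − i). Reading off the sorted break points: {-7, -5, -3, 0}.
Verification: at each break x_0, at least two indices attain the minimum of min_i(a_i + i · x_0).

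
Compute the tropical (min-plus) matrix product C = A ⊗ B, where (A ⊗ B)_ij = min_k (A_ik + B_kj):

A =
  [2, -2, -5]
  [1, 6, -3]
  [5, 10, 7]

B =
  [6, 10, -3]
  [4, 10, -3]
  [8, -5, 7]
A ⊗ B =
  [2, -10, -5]
  [5, -8, -2]
  [11, 2, 2]

Apply the min-plus product entry-by-entry:
  C[0][0] = min over k of (A[0][0] + B[0][0] = 2 + 6 = 8, A[0][1] + B[1][0] = -2 + 4 = 2, A[0][2] + B[2][0] = -5 + 8 = 3) = 2 (attained at k = 1)
  C[0][1] = min over k of (A[0][0] + B[0][1] = 2 + 10 = 12, A[0][1] + B[1][1] = -2 + 10 = 8, A[0][2] + B[2][1] = -5 + -5 = -10) = -10 (attained at k = 2)
  C[0][2] = min over k of (A[0][0] + B[0][2] = 2 + -3 = -1, A[0][1] + B[1][2] = -2 + -3 = -5, A[0][2] + B[2][2] = -5 + 7 = 2) = -5 (attained at k = 1)
  C[1][0] = min over k of (A[1][0] + B[0][0] = 1 + 6 = 7, A[1][1] + B[1][0] = 6 + 4 = 10, A[1][2] + B[2][0] = -3 + 8 = 5) = 5 (attained at k = 2)
  C[1][1] = min over k of (A[1][0] + B[0][1] = 1 + 10 = 11, A[1][1] + B[1][1] = 6 + 10 = 16, A[1][2] + B[2][1] = -3 + -5 = -8) = -8 (attained at k = 2)
  C[1][2] = min over k of (A[1][0] + B[0][2] = 1 + -3 = -2, A[1][1] + B[1][2] = 6 + -3 = 3, A[1][2] + B[2][2] = -3 + 7 = 4) = -2 (attained at k = 0)
  C[2][0] = min over k of (A[2][0] + B[0][0] = 5 + 6 = 11, A[2][1] + B[1][0] = 10 + 4 = 14, A[2][2] + B[2][0] = 7 + 8 = 15) = 11 (attained at k = 0)
  C[2][1] = min over k of (A[2][0] + B[0][1] = 5 + 10 = 15, A[2][1] + B[1][1] = 10 + 10 = 20, A[2][2] + B[2][1] = 7 + -5 = 2) = 2 (attained at k = 2)
  C[2][2] = min over k of (A[2][0] + B[0][2] = 5 + -3 = 2, A[2][1] + B[1][2] = 10 + -3 = 7, A[2][2] + B[2][2] = 7 + 7 = 14) = 2 (attained at k = 0)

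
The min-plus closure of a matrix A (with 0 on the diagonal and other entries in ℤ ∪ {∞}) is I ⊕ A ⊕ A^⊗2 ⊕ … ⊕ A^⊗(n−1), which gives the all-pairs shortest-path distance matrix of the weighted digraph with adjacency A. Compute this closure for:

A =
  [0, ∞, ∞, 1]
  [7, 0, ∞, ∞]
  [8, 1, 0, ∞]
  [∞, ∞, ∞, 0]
Closure =
  [0, ∞, ∞, 1]
  [7, 0, ∞, 8]
  [8, 1, 0, 9]
  [∞, ∞, ∞, 0]

This is the Floyd-Warshall all-pairs shortest-path computation. For each intermediate vertex k = 0, 1, …, 3, update dist[i][j] ← min(dist[i][j], dist[i][k] + dist[k][j]). The final matrix gives, for each (i, j), the minimum total weight of any directed path from i to j (possibly empty when i = j).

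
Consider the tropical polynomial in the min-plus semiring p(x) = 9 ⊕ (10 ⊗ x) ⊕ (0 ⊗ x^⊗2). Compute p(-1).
p(-1) = -2

A tropical monomial a ⊗ x^⊗i evaluates to a + i · x. Evaluating each term at x = -1:
  Term 0 contributes 9 + 0 · -1 = 9
  Term 1 contributes 10 + 1 · -1 = 9
  Term 2 contributes 0 + 2 · -1 = -2
p(-1) = ⊕ of these = min[9, 9, -2] = -2.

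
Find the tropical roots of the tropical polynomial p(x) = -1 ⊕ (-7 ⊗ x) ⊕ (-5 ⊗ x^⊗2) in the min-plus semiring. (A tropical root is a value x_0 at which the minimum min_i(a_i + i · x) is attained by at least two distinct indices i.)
Roots: {-2, 6}

Each tropical root is a break point of the lower envelope of the lines y = a_i + i · x (there are 3 lines, with slopes 0, 1, ..., 2). Only the lines that attain the minimum somewhere contribute to roots; other lines are dominated. Here the surviving (envelope) indices are i = 2, i = 1, i = 0.
Intersections between consecutive envelope lines give the roots: for adjacent envelope indices i < j the intersection is x = (a_i − a_j) / (j − i). Reading off the sorted break points: {-2, 6}.
Verification: at each break x_0, at least two indices attain the minimum of min_i(a_i + i · x_0).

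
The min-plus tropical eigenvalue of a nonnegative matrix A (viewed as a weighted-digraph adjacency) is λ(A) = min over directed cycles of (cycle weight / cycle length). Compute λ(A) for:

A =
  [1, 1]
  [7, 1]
λ(A) = 1

Enumerate directed cycles and compute their means (weight / length). Sample:
  cycle 0 → 0: weight = 1, length = 1, mean = 1/1 ≈ 1.000
  cycle 1 → 1: weight = 1, length = 1, mean = 1/1 ≈ 1.000
  cycle 0 → 1 → 0: weight = 8, length = 2, mean = 8/2 ≈ 4.000
  cycle 1 → 0 → 1: weight = 8, length = 2, mean = 8/2 ≈ 4.000
Minimum mean = 1.000, attained e.g. along the cycle 0 → 0 with weight 1 and length 1. So λ(A) = 1/1 = 1.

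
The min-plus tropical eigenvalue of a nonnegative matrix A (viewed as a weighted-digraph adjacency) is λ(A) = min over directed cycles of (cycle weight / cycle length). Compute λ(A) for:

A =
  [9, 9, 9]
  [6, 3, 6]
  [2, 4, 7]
λ(A) = 3

Enumerate directed cycles and compute their means (weight / length). Sample:
  cycle 0 → 0: weight = 9, length = 1, mean = 9/1 ≈ 9.000
  cycle 1 → 1: weight = 3, length = 1, mean = 3/1 ≈ 3.000
  cycle 2 → 2: weight = 7, length = 1, mean = 7/1 ≈ 7.000
  cycle 0 → 1 → 0: weight = 15, length = 2, mean = 15/2 ≈ 7.500
  cycle 0 → 2 → 0: weight = 11, length = 2, mean = 11/2 ≈ 5.500
  cycle 1 → 0 → 1: weight = 15, length = 2, mean = 15/2 ≈ 7.500
Minimum mean = 3.000, attained e.g. along the cycle 1 → 1 with weight 3 and length 1. So λ(A) = 3/1 = 3.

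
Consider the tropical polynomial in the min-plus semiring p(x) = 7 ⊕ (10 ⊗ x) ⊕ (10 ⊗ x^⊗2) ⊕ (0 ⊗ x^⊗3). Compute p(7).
p(7) = 7

A tropical monomial a ⊗ x^⊗i evaluates to a + i · x. Evaluating each term at x = 7:
  Term 0 contributes 7 + 0 · 7 = 7
  Term 1 contributes 10 + 1 · 7 = 17
  Term 2 contributes 10 + 2 · 7 = 24
  Term 3 contributes 0 + 3 · 7 = 21
p(7) = ⊕ of these = min[7, 17, 24, 21] = 7.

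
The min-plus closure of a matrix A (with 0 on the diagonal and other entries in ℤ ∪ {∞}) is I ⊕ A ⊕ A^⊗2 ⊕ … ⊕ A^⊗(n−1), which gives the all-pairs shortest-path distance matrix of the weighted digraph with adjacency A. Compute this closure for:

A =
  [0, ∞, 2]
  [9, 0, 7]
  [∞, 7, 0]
Closure =
  [0, 9, 2]
  [9, 0, 7]
  [16, 7, 0]

This is the Floyd-Warshall all-pairs shortest-path computation. For each intermediate vertex k = 0, 1, …, 2, update dist[i][j] ← min(dist[i][j], dist[i][k] + dist[k][j]). The final matrix gives, for each (i, j), the minimum total weight of any directed path from i to j (possibly empty when i = j).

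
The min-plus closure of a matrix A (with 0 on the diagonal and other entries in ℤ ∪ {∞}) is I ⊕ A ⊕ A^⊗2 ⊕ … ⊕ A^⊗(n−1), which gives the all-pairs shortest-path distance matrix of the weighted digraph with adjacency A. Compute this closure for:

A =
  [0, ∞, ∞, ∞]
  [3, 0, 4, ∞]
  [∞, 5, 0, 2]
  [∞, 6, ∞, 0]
Closure =
  [0, ∞, ∞, ∞]
  [3, 0, 4, 6]
  [8, 5, 0, 2]
  [9, 6, 10, 0]

This is the Floyd-Warshall all-pairs shortest-path computation. For each intermediate vertex k = 0, 1, …, 3, update dist[i][j] ← min(dist[i][j], dist[i][k] + dist[k][j]). The final matrix gives, for each (i, j), the minimum total weight of any directed path from i to j (possibly empty when i = j).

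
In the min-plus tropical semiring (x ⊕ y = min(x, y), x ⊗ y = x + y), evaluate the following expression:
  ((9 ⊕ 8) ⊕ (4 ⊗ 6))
((9 ⊕ 8) ⊕ (4 ⊗ 6)) = 8

Expand innermost to outermost. Recall ⊕ takes the minimum of its arguments and ⊗ takes their sum. Working out the expression ((9 ⊕ 8) ⊕ (4 ⊗ 6)) gives 8.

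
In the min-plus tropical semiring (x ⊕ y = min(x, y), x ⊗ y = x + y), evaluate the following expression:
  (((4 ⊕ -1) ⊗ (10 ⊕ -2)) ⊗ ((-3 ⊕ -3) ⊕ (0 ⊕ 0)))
(((4 ⊕ -1) ⊗ (10 ⊕ -2)) ⊗ ((-3 ⊕ -3) ⊕ (0 ⊕ 0))) = -6

Expand innermost to outermost. Recall ⊕ takes the minimum of its arguments and ⊗ takes their sum. Working out the expression (((4 ⊕ -1) ⊗ (10 ⊕ -2)) ⊗ ((-3 ⊕ -3) ⊕ (0 ⊕ 0))) gives -6.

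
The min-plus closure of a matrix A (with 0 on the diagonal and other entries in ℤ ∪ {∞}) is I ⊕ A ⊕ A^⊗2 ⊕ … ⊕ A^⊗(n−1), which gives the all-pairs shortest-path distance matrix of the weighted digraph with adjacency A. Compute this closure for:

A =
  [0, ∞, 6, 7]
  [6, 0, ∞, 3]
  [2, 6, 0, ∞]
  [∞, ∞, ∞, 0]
Closure =
  [0, 12, 6, 7]
  [6, 0, 12, 3]
  [2, 6, 0, 9]
  [∞, ∞, ∞, 0]

This is the Floyd-Warshall all-pairs shortest-path computation. For each intermediate vertex k = 0, 1, …, 3, update dist[i][j] ← min(dist[i][j], dist[i][k] + dist[k][j]). The final matrix gives, for each (i, j), the minimum total weight of any directed path from i to j (possibly empty when i = j).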